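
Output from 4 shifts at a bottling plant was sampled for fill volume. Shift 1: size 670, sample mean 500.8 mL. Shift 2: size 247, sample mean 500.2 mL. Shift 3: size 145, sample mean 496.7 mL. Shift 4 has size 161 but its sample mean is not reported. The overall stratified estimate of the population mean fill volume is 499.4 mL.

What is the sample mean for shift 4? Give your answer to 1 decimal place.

N = 670 + 247 + 145 + 161 = 1223.
Overall total = μ·N = 499.4·1223 = 610766.2.
Subtract the known strata: 670·500.8 + 247·500.2 + 145·496.7 = 531106.9.
Remaining total for shift 4: 610766.2 − 531106.9 = 79659.3.
Divide by its size: 79659.3 / 161 = 494.778... → 494.8.

494.8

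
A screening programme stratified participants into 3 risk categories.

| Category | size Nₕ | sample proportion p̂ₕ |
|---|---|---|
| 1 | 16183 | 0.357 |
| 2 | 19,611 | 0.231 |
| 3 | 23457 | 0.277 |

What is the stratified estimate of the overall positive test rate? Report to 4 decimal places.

0.2836

N = 16183 + 19611 + 23457 = 59251.
Overall proportion = Σ (Nₕ/N)·p̂ₕ.
Σ Nₕp̂ₕ = 5777.331 + 4530.141 + 6497.589 = 16805.061.
16805.061 / 59251 = 0.283625... → 0.2836.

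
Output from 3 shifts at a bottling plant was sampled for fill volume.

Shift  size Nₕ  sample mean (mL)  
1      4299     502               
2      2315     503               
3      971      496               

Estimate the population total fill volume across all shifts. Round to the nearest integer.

3804159

1: 4299·502 = 2158098
2: 2315·503 = 1164445
3: 971·496 = 481616
τ̂ = Σ Nₕx̄ₕ = 3804159.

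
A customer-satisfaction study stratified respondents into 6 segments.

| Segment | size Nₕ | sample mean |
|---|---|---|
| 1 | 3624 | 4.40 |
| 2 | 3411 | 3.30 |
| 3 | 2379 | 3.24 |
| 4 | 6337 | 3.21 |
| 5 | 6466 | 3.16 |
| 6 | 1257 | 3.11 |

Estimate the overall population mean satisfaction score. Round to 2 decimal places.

3.39

N = 3624 + 3411 + 2379 + 6337 + 6466 + 1257 = 23474.
Overall mean = Σ (Nₕ/N)·x̄ₕ — weight by population share, not a simple average.
Σ Nₕx̄ₕ = 3624·4.40 + 3411·3.30 + 2379·3.24 + 6337·3.21 + 6466·3.16 + 1257·3.11 = 15945.6 + 11256.3 + 7707.96 + 20341.77 + 20432.56 + 3909.27 = 79593.46.
Divide by N: 79593.46 / 23474 = 3.3907... → 3.39.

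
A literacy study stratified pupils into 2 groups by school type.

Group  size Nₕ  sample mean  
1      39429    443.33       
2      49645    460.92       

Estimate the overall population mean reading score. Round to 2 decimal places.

453.13

N = 89074; weights Wₕ = Nₕ/N = (0.4427, 0.5573).
x̄_st = Σ Wₕ·x̄ₕ = 0.4427·443.33 + 0.5573·460.92 ≈ 453.1337...
→ 453.13.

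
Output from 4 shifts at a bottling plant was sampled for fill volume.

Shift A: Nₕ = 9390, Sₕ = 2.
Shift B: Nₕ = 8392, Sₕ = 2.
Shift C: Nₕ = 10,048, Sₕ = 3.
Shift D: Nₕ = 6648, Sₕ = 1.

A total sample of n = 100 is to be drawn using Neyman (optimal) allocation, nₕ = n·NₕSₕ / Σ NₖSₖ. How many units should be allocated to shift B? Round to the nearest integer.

23

A: NₕSₕ = 9390·2 = 18780
B: NₕSₕ = 8392·2 = 16784
C: NₕSₕ = 10048·3 = 30144
D: NₕSₕ = 6648·1 = 6648
Σ NₕSₕ = 72356.
n_B = 100·16784/72356 = 23.196... → 23.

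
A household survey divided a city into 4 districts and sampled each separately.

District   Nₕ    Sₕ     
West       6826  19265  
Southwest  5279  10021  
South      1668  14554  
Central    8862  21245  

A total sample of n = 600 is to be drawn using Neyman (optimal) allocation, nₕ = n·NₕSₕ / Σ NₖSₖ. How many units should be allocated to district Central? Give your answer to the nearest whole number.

Σ NₕSₕ = 6826·19265 + 5279·10021 + 1668·14554 + 8862·21245 = 396953011.
Share for Central: 188273190/396953011 = 0.47430.
n_Central = 600 × 0.47430 = 284.578... → 285.

285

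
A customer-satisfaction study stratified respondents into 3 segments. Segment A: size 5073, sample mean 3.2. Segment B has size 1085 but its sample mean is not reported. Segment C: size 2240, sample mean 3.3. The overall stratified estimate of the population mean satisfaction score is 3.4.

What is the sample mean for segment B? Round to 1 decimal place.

N = 5073 + 1085 + 2240 = 8398.
Overall total = μ·N = 3.4·8398 = 28553.2.
Subtract the known strata: 5073·3.2 + 2240·3.3 = 23625.6.
Remaining total for segment B: 28553.2 − 23625.6 = 4927.6.
Divide by its size: 4927.6 / 1085 = 4.542... → 4.5.

4.5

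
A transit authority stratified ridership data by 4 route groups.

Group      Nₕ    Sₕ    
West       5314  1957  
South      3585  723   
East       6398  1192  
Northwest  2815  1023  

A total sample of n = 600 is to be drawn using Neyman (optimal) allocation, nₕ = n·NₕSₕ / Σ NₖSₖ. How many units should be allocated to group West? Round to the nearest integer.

266

West: NₕSₕ = 5314·1957 = 10399498
South: NₕSₕ = 3585·723 = 2591955
East: NₕSₕ = 6398·1192 = 7626416
Northwest: NₕSₕ = 2815·1023 = 2879745
Σ NₕSₕ = 23497614.
n_West = 600·10399498/23497614 = 265.546... → 266.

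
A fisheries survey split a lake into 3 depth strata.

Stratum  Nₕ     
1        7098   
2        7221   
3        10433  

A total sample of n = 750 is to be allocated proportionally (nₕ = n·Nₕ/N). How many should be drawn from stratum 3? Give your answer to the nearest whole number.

N = 7098 + 7221 + 10433 = 24752.
n_3 = 750·10433/24752 = 316.126... → 316.

316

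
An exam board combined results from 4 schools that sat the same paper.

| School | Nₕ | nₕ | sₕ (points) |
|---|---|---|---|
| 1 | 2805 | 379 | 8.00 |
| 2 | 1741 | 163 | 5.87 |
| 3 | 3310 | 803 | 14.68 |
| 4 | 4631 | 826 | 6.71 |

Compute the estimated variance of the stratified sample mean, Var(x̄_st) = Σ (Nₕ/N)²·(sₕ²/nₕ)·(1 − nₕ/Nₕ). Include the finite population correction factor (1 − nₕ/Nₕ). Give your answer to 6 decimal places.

0.031537

N = 12487. Term for each stratum: Wₕ²sₕ²/nₕ·(1−nₕ/Nₕ).
Var(x̄_st) = 0.007369673 + 0.003724587 + 0.014282449 + 0.006159965 = 0.031536673 → 0.031537.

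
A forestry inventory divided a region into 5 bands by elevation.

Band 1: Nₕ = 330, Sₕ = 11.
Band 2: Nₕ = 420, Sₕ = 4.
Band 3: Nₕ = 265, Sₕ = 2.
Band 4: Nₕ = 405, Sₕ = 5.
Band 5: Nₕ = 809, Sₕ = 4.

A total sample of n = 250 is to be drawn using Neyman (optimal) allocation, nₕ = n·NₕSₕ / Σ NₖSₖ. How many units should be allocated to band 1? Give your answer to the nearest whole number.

82

1: NₕSₕ = 330·11 = 3630
2: NₕSₕ = 420·4 = 1680
3: NₕSₕ = 265·2 = 530
4: NₕSₕ = 405·5 = 2025
5: NₕSₕ = 809·4 = 3236
Σ NₕSₕ = 11101.
n_1 = 250·3630/11101 = 81.749... → 82.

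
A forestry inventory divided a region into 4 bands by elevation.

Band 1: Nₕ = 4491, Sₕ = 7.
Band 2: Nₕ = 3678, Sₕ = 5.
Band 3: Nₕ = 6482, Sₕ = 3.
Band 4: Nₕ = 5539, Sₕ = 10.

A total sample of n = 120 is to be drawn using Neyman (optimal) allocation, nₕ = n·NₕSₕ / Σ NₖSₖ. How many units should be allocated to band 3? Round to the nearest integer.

19

1: NₕSₕ = 4491·7 = 31437
2: NₕSₕ = 3678·5 = 18390
3: NₕSₕ = 6482·3 = 19446
4: NₕSₕ = 5539·10 = 55390
Σ NₕSₕ = 124663.
n_3 = 120·19446/124663 = 18.719... → 19.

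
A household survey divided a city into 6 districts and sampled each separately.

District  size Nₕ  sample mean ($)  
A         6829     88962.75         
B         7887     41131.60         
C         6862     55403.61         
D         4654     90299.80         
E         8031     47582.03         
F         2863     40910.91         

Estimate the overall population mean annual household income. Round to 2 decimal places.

N = 6829 + 7887 + 6862 + 4654 + 8031 + 2863 = 37126.
Weight each subgroup mean by Nₕ/N and sum.
Σ Nₕx̄ₕ = 6829·88962.75 + 7887·41131.60 + 6862·55403.61 + 4654·90299.80 + 8031·47582.03 + 2863·40910.91 = 607526619.75 + 324404929.2 + 380179571.82 + 420255269.2 + 382131282.93 + 117127935.33 = 2231625608.23.
Divide by N: 2231625608.23 / 37126 = 60109.5084... → 60109.51.

60109.51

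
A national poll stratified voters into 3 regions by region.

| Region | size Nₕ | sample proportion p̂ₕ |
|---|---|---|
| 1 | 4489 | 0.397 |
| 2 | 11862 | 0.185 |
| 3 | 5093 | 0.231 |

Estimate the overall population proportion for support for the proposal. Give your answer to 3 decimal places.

Wₕ = Nₕ/N with N = 21444: 0.2093, 0.5532, 0.2375.
p̂_st = 0.2093·0.397 + 0.5532·0.185 + 0.2375·0.231 ≈ 0.24030... → 0.240.

0.240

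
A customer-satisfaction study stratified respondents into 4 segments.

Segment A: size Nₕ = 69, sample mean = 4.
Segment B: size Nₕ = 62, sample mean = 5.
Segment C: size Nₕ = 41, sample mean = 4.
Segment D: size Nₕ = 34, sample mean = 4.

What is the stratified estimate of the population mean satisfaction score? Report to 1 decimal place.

4.3

N = 206; weights Wₕ = Nₕ/N = (0.3350, 0.3010, 0.1990, 0.1650).
x̄_st = Σ Wₕ·x̄ₕ = 0.3350·4 + 0.3010·5 + 0.1990·4 + 0.1650·4 ≈ 4.301...
→ 4.3.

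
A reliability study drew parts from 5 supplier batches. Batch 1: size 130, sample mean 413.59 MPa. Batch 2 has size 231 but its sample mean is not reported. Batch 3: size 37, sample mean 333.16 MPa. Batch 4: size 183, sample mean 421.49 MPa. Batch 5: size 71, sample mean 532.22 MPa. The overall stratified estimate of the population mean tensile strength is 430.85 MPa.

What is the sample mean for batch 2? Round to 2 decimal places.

432.47

N = 130 + 231 + 37 + 183 + 71 = 652.
Overall total = μ·N = 430.85·652 = 280914.2.
Subtract the known strata: 130·413.59 + 37·333.16 + 183·421.49 + 71·532.22 = 181013.91.
Remaining total for batch 2: 280914.2 − 181013.91 = 99900.29.
Divide by its size: 99900.29 / 231 = 432.4688... → 432.47.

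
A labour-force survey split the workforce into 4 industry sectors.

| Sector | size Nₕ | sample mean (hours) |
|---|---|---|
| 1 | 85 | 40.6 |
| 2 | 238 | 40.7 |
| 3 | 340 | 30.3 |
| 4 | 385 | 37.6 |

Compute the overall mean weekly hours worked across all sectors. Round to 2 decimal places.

N = 1048; weights Wₕ = Nₕ/N = (0.0811, 0.2271, 0.3244, 0.3674).
x̄_st = Σ Wₕ·x̄ₕ = 0.0811·40.6 + 0.2271·40.7 + 0.3244·30.3 + 0.3674·37.6 ≈ 36.1790...
→ 36.18.

36.18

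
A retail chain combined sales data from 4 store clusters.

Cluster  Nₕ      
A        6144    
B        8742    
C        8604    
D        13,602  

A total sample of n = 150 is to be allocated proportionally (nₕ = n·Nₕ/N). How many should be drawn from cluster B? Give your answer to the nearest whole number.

35

Share of cluster B = 8742/37092 = 0.23568.
Allocate 150 × 0.23568 = 35.353... → 35.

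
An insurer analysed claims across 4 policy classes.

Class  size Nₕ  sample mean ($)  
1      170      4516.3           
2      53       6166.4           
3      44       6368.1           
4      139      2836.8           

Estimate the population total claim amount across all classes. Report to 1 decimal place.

1: 170·4516.3 = 767771
2: 53·6166.4 = 326819.2
3: 44·6368.1 = 280196.4
4: 139·2836.8 = 394315.2
τ̂ = Σ Nₕx̄ₕ = 1769101.8.

1769101.8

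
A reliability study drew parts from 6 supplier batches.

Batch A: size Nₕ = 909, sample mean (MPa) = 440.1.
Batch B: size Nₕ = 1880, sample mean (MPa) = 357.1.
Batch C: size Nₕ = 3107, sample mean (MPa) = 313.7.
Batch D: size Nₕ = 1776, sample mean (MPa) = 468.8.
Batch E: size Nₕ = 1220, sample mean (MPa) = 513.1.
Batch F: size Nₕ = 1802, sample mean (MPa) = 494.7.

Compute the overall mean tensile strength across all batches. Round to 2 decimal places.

x̄_st = (Σ Nₕx̄ₕ) / (Σ Nₕ) = (909·440.1 + 1880·357.1 + 3107·313.7 + 1776·468.8 + 1220·513.1 + 1802·494.7) / 10694
= 4396085 / 10694 = 411.0796... → 411.08.

411.08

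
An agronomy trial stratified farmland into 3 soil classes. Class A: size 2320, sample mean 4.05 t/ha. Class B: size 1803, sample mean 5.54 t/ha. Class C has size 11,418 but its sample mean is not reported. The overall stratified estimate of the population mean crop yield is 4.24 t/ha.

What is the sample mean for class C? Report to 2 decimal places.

Σ Nₕx̄ₕ = N·μ, so 11418·x̄_C = 15541·4.24 − (2320·4.05 + 1803·5.54).
= 65893.84 − 19384.62 = 46509.22.
x̄_C = 46509.22 / 11418 = 4.0733... → 4.07.

4.07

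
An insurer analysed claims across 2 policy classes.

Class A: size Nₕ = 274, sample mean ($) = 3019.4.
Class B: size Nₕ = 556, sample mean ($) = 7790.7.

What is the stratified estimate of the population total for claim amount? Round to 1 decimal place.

A: 274·3019.4 = 827315.6
B: 556·7790.7 = 4331629.2
τ̂ = Σ Nₕx̄ₕ = 5158944.8.

5158944.8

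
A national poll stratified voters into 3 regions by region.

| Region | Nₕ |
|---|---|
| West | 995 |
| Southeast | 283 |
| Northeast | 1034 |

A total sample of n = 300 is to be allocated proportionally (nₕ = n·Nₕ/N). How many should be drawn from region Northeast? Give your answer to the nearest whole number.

Share of region Northeast = 1034/2312 = 0.44723.
Allocate 300 × 0.44723 = 134.170... → 134.

134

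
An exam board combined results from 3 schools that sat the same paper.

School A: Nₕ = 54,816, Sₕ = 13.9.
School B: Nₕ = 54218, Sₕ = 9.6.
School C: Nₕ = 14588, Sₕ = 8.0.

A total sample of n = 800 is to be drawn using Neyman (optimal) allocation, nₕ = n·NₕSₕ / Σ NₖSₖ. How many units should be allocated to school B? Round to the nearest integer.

Σ NₕSₕ = 54816·13.9 + 54218·9.6 + 14588·8.0 = 1399139.2.
Share for B: 520492.8/1399139.2 = 0.37201.
n_B = 800 × 0.37201 = 297.607... → 298.

298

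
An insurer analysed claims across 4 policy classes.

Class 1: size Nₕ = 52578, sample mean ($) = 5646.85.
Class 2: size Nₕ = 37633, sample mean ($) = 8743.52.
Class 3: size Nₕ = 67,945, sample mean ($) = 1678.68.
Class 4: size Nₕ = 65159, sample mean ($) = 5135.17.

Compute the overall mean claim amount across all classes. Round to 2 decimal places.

4812.06

N = 52578 + 37633 + 67945 + 65159 = 223315.
The stratified mean weights each stratum mean by its population share Nₕ/N.
Σ Nₕx̄ₕ = 52578·5646.85 + 37633·8743.52 + 67945·1678.68 + 65159·5135.17 = 296900079.3 + 329044888.16 + 114057912.6 + 334602542.03 = 1074605422.09.
Divide by N: 1074605422.09 / 223315 = 4812.0611... → 4812.06.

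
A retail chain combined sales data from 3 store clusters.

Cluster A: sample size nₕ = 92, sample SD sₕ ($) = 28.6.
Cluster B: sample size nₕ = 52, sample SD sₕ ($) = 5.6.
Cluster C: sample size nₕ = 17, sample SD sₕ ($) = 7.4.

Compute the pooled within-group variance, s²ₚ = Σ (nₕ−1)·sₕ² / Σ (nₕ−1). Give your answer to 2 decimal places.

486.77

Degrees of freedom: 91 + 51 + 16 = 158.
Σ(nₕ−1)sₕ² = 91·817.96 + 51·31.36 + 16·54.76 = 76909.88.
s²ₚ = 76909.88 / 158 = 486.7714... → 486.77.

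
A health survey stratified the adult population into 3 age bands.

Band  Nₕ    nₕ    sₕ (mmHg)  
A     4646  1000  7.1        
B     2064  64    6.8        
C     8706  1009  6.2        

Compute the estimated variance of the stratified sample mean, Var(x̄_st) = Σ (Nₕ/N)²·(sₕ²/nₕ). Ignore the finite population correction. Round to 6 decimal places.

0.029680

N = 15416. Term for each stratum: Wₕ²sₕ²/nₕ.
Var(x̄_st) = 0.004578589 + 0.012951314 + 0.012150276 = 0.029680179 → 0.029680.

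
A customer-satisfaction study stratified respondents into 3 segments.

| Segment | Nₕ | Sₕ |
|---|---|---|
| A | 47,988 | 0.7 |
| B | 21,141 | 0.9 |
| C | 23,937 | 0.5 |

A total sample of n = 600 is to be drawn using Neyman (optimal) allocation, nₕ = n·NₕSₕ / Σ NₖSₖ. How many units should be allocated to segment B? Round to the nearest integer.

177

A: NₕSₕ = 47988·0.7 = 33591.6
B: NₕSₕ = 21141·0.9 = 19026.9
C: NₕSₕ = 23937·0.5 = 11968.5
Σ NₕSₕ = 64587.
n_B = 600·19026.9/64587 = 176.756... → 177.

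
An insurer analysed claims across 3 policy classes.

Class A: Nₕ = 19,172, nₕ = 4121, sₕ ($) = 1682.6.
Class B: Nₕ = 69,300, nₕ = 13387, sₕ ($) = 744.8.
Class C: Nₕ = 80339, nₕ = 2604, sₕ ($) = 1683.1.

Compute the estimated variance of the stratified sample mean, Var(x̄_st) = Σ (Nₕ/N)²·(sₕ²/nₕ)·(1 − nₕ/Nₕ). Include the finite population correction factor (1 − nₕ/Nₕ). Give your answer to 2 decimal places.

N = 168811. Term for each stratum: Wₕ²sₕ²/nₕ·(1−nₕ/Nₕ).
Var(x̄_st) = 6.95649 + 5.63431 + 238.40777 = 250.99857 → 251.00.

251.00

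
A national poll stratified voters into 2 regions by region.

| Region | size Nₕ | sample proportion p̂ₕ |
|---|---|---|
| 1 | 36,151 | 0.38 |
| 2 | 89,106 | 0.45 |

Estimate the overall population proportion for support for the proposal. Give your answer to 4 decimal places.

0.4298

N = 36151 + 89106 = 125257.
Overall proportion = Σ (Nₕ/N)·p̂ₕ.
Σ Nₕp̂ₕ = 13737.38 + 40097.7 = 53835.08.
53835.08 / 125257 = 0.429797... → 0.4298.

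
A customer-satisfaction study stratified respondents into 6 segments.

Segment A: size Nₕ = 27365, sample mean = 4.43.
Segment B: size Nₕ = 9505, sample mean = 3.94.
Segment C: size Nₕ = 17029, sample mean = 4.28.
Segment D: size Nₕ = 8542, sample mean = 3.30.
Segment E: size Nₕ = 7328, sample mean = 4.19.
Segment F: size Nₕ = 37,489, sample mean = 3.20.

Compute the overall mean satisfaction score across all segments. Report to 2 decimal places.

3.83

N = 107258; weights Wₕ = Nₕ/N = (0.2551, 0.0886, 0.1588, 0.0796, 0.0683, 0.3495).
x̄_st = Σ Wₕ·x̄ₕ = 0.2551·4.43 + 0.0886·3.94 + 0.1588·4.28 + 0.0796·3.30 + 0.0683·4.19 + 0.3495·3.20 ≈ 3.8265...
→ 3.83.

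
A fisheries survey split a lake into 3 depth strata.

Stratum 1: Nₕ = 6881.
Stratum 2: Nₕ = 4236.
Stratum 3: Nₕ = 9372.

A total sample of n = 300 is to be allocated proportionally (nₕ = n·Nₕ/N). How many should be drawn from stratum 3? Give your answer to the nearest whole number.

N = 6881 + 4236 + 9372 = 20489.
n_3 = 300·9372/20489 = 137.225... → 137.

137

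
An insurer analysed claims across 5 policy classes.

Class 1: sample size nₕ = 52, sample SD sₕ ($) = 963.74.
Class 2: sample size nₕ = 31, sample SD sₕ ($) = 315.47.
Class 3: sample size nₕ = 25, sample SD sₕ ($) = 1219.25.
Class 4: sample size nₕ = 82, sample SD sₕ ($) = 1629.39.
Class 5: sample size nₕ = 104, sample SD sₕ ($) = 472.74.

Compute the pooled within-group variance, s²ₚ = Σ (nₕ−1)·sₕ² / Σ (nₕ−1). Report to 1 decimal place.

1121448.0

1: (52−1)·963.74² = 51·928794.7876 = 47368534.1676
2: (31−1)·315.47² = 30·99521.3209 = 2985639.627
3: (25−1)·1219.25² = 24·1486570.5625 = 35677693.5
4: (82−1)·1629.39² = 81·2654911.7721 = 215047853.5401
5: (104−1)·472.74² = 103·223483.1076 = 23018760.0828
Numerator = 324098480.9175; denominator = Σ(nₕ−1) = 289.
s²ₚ = 324098480.9175/289 = 1121448.031... → 1121448.0.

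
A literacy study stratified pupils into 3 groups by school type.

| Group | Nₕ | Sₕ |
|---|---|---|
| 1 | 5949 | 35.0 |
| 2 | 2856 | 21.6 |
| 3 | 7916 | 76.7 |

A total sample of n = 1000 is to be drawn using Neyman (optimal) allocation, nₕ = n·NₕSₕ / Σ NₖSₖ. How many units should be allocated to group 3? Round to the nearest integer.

1: NₕSₕ = 5949·35.0 = 208215
2: NₕSₕ = 2856·21.6 = 61689.6
3: NₕSₕ = 7916·76.7 = 607157.2
Σ NₕSₕ = 877061.8.
n_3 = 1000·607157.2/877061.8 = 692.263... → 692.

692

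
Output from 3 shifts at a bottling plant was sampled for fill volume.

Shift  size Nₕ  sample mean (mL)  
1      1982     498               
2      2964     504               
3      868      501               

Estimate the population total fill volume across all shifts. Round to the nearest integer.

2915760

1: 1982·498 = 987036
2: 2964·504 = 1493856
3: 868·501 = 434868
τ̂ = Σ Nₕx̄ₕ = 2915760.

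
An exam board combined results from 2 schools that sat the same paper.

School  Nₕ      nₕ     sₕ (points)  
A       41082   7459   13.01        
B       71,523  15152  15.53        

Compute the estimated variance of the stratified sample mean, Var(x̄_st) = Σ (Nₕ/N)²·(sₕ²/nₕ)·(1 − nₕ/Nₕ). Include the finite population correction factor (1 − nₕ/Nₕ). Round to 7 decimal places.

0.0075333

N = 112605; Wₕ = Nₕ/N.
school A: (41082/112605)²·13.01²/7459·(1 − 7459/41082) = 0.0024719898
school B: (71523/112605)²·15.53²/15152·(1 − 15152/71523) = 0.0050612648
Sum = 0.0075332546 → 0.0075333.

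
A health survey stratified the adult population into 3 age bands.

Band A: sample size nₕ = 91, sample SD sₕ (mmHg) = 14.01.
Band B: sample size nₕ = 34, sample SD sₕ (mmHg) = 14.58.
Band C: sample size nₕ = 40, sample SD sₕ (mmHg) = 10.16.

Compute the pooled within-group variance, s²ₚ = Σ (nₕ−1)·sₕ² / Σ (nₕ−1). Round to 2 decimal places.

177.20

Degrees of freedom: 90 + 33 + 39 = 162.
Σ(nₕ−1)sₕ² = 90·196.2801 + 33·212.5764 + 39·103.2256 = 28706.0286.
s²ₚ = 28706.0286 / 162 = 177.1977... → 177.20.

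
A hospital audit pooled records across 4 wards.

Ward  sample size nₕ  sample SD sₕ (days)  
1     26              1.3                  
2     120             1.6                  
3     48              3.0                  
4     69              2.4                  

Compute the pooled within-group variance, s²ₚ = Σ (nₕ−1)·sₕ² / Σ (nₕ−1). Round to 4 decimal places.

4.4848

Degrees of freedom: 25 + 119 + 47 + 68 = 259.
Σ(nₕ−1)sₕ² = 25·1.69 + 119·2.56 + 47·9 + 68·5.76 = 1161.57.
s²ₚ = 1161.57 / 259 = 4.484826... → 4.4848.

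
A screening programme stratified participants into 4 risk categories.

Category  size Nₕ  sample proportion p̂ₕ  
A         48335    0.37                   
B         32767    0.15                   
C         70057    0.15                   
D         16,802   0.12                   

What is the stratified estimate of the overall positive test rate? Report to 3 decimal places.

N = 48335 + 32767 + 70057 + 16802 = 167961.
Overall proportion = Σ (Nₕ/N)·p̂ₕ.
Σ Nₕp̂ₕ = 17883.95 + 4915.05 + 10508.55 + 2016.24 = 35323.79.
35323.79 / 167961 = 0.21031... → 0.210.

0.210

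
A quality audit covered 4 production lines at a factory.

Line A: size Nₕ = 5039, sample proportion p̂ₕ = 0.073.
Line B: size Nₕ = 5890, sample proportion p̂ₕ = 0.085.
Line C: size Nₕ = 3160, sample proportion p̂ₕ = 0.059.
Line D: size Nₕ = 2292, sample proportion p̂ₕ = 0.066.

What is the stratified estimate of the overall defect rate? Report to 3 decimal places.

Wₕ = Nₕ/N with N = 16381: 0.3076, 0.3596, 0.1929, 0.1399.
p̂_st = 0.3076·0.073 + 0.3596·0.085 + 0.1929·0.059 + 0.1399·0.066 ≈ 0.07363... → 0.074.

0.074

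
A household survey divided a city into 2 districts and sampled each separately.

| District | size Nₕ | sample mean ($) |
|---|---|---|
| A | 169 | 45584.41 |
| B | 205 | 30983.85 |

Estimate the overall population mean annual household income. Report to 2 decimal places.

37581.43

N = 169 + 205 = 374.
The stratified mean weights each stratum mean by its population share Nₕ/N.
Σ Nₕx̄ₕ = 169·45584.41 + 205·30983.85 = 7703765.29 + 6351689.25 = 14055454.54.
Divide by N: 14055454.54 / 374 = 37581.4293... → 37581.43.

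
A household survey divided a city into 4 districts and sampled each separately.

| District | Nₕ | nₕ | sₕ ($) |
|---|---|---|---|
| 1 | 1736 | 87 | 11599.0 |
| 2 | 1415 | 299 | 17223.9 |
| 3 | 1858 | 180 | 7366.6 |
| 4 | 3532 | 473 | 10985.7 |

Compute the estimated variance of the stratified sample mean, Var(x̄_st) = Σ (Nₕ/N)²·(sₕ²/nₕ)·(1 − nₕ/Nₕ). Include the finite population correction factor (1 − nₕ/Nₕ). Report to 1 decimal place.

132837.1

N = 8541. Term for each stratum: Wₕ²sₕ²/nₕ·(1−nₕ/Nₕ).
Var(x̄_st) = 60684.0807 + 21478.0571 + 12884.9250 + 37790.0144 = 132837.0772 → 132837.1.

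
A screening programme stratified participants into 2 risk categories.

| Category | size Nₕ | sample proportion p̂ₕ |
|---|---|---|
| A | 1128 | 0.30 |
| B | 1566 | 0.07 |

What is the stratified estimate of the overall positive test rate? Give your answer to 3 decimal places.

0.166

N = 1128 + 1566 = 2694.
Overall proportion = Σ (Nₕ/N)·p̂ₕ.
Σ Nₕp̂ₕ = 338.4 + 109.62 = 448.02.
448.02 / 2694 = 0.16630... → 0.166.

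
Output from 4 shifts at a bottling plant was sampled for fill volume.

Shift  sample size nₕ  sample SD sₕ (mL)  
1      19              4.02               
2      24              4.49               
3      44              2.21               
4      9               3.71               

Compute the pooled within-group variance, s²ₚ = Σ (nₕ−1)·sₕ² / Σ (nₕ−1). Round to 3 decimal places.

Degrees of freedom: 18 + 23 + 43 + 8 = 92.
Σ(nₕ−1)sₕ² = 18·16.1604 + 23·20.1601 + 43·4.8841 + 8·13.7641 = 1074.6986.
s²ₚ = 1074.6986 / 92 = 11.68151... → 11.682.

11.682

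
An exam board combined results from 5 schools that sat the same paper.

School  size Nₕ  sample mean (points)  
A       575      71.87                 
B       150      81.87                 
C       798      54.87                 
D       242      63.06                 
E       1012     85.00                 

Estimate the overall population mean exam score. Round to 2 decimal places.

N = 2777; weights Wₕ = Nₕ/N = (0.2071, 0.0540, 0.2874, 0.0871, 0.3644).
x̄_st = Σ Wₕ·x̄ₕ = 0.2071·71.87 + 0.0540·81.87 + 0.2874·54.87 + 0.0871·63.06 + 0.3644·85.00 ≈ 71.5421...
→ 71.54.

71.54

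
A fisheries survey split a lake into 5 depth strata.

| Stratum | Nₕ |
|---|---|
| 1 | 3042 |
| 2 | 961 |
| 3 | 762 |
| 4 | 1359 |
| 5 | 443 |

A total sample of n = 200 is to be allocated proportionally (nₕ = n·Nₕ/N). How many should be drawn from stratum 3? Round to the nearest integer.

23

Share of stratum 3 = 762/6567 = 0.11603.
Allocate 200 × 0.11603 = 23.207... → 23.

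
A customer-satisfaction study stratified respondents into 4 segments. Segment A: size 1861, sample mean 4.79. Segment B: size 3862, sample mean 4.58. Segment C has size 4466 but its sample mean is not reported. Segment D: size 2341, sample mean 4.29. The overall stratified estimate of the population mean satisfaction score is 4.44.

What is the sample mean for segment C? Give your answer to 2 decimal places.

4.25

N = 1861 + 3862 + 4466 + 2341 = 12530.
Overall total = μ·N = 4.44·12530 = 55633.2.
Subtract the known strata: 1861·4.79 + 3862·4.58 + 2341·4.29 = 36645.04.
Remaining total for segment C: 55633.2 − 36645.04 = 18988.16.
Divide by its size: 18988.16 / 4466 = 4.2517... → 4.25.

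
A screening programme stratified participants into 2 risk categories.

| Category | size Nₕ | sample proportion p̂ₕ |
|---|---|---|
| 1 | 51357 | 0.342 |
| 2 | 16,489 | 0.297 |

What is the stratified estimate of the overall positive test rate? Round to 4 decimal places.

N = 51357 + 16489 = 67846.
Overall proportion = Σ (Nₕ/N)·p̂ₕ.
Σ Nₕp̂ₕ = 17564.094 + 4897.233 = 22461.327.
22461.327 / 67846 = 0.331063... → 0.3311.

0.3311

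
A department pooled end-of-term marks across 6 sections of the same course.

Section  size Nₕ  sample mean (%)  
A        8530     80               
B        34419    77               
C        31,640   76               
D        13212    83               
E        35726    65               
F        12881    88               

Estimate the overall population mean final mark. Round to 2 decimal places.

75.43

x̄_st = (Σ Nₕx̄ₕ) / (Σ Nₕ) = (8530·80 + 34419·77 + 31640·76 + 13212·83 + 35726·65 + 12881·88) / 136408
= 10289617 / 136408 = 75.4327... → 75.43.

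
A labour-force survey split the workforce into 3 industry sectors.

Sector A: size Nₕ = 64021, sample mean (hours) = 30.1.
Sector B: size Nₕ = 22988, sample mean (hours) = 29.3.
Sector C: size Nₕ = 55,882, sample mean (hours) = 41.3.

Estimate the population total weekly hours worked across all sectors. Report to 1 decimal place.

4908507.1

Estimate total by summing Nₕ·x̄ₕ over strata.
64021·30.1 + 22988·29.3 + 55882·41.3 = 1927032.1 + 673548.4 + 2307926.6 = 4908507.1.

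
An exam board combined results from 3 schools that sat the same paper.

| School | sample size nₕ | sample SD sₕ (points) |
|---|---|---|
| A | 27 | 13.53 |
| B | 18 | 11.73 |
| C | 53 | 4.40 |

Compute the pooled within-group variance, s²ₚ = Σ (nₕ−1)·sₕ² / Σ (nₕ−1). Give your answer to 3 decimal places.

A: (27−1)·13.53² = 26·183.0609 = 4759.5834
B: (18−1)·11.73² = 17·137.5929 = 2339.0793
C: (53−1)·4.40² = 52·19.36 = 1006.72
Numerator = 8105.3827; denominator = Σ(nₕ−1) = 95.
s²ₚ = 8105.3827/95 = 85.31982... → 85.320.

85.320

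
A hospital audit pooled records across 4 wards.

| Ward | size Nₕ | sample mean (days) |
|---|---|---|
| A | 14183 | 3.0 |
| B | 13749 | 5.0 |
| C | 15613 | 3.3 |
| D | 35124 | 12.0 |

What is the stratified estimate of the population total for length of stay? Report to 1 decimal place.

584304.9

A: 14183·3.0 = 42549
B: 13749·5.0 = 68745
C: 15613·3.3 = 51522.9
D: 35124·12.0 = 421488
τ̂ = Σ Nₕx̄ₕ = 584304.9.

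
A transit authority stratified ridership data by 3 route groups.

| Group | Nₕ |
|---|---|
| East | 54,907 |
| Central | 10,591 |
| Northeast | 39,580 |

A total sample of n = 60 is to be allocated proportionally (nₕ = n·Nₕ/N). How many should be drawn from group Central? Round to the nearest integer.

N = 54907 + 10591 + 39580 = 105078.
n_Central = 60·10591/105078 = 6.048... → 6.

6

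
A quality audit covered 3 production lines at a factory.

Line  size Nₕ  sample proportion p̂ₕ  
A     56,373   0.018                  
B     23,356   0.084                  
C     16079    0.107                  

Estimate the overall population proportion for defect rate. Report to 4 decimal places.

0.0490

N = 56373 + 23356 + 16079 = 95808.
Overall proportion = Σ (Nₕ/N)·p̂ₕ.
Σ Nₕp̂ₕ = 1014.714 + 1961.904 + 1720.453 = 4697.071.
4697.071 / 95808 = 0.049026... → 0.0490.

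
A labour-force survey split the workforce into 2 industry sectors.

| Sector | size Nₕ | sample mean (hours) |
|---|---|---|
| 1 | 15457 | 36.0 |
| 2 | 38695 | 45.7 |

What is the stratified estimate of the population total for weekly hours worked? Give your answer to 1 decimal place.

2324813.5

1: 15457·36.0 = 556452
2: 38695·45.7 = 1768361.5
τ̂ = Σ Nₕx̄ₕ = 2324813.5.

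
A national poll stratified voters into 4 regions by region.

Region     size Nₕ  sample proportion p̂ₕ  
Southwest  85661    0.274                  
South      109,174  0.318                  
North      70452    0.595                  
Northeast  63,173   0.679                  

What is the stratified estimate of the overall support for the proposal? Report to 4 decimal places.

Wₕ = Nₕ/N with N = 328460: 0.2608, 0.3324, 0.2145, 0.1923.
p̂_st = 0.2608·0.274 + 0.3324·0.318 + 0.2145·0.595 + 0.1923·0.679 ≈ 0.435371... → 0.4354.

0.4354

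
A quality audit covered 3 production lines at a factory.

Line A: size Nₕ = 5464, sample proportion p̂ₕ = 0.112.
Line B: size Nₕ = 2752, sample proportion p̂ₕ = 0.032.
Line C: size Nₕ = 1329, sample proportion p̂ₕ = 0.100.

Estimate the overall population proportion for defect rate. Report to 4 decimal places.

0.0873

Wₕ = Nₕ/N with N = 9545: 0.5724, 0.2883, 0.1392.
p̂_st = 0.5724·0.112 + 0.2883·0.032 + 0.1392·0.100 ≈ 0.087264... → 0.0873.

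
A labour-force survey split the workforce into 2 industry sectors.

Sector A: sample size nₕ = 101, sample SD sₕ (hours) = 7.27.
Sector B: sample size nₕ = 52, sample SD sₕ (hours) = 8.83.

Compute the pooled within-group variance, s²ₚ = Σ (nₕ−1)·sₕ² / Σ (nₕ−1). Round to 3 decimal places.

61.336

A: (101−1)·7.27² = 100·52.8529 = 5285.29
B: (52−1)·8.83² = 51·77.9689 = 3976.4139
Numerator = 9261.7039; denominator = Σ(nₕ−1) = 151.
s²ₚ = 9261.7039/151 = 61.33579... → 61.336.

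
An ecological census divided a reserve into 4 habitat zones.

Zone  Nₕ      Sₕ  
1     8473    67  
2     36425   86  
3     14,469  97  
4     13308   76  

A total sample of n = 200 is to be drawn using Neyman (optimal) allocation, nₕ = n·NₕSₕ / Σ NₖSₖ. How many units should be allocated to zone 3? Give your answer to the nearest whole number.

Σ NₕSₕ = 8473·67 + 36425·86 + 14469·97 + 13308·76 = 6115142.
Share for 3: 1403493/6115142 = 0.22951.
n_3 = 200 × 0.22951 = 45.902... → 46.

46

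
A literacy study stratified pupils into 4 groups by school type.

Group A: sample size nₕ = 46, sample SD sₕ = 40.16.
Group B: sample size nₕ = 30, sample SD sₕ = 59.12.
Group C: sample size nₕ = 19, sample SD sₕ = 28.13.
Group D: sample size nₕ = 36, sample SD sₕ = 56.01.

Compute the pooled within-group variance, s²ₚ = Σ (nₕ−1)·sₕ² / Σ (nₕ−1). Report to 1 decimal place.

2346.3

A: (46−1)·40.16² = 45·1612.8256 = 72577.152
B: (30−1)·59.12² = 29·3495.1744 = 101360.0576
C: (19−1)·28.13² = 18·791.2969 = 14243.3442
D: (36−1)·56.01² = 35·3137.1201 = 109799.2035
Numerator = 297979.7573; denominator = Σ(nₕ−1) = 127.
s²ₚ = 297979.7573/127 = 2346.297... → 2346.3.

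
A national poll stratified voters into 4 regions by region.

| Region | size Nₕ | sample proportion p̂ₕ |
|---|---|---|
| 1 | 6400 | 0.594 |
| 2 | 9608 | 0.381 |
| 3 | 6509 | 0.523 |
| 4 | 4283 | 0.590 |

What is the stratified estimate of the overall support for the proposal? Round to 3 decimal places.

0.500

Wₕ = Nₕ/N with N = 26800: 0.2388, 0.3585, 0.2429, 0.1598.
p̂_st = 0.2388·0.594 + 0.3585·0.381 + 0.2429·0.523 + 0.1598·0.590 ≈ 0.49975... → 0.500.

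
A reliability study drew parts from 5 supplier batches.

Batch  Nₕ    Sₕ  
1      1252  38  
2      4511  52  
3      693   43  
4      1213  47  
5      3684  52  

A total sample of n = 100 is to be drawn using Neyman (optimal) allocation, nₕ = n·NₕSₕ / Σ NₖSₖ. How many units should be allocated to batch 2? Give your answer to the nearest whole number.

Σ NₕSₕ = 1252·38 + 4511·52 + 693·43 + 1213·47 + 3684·52 = 560526.
Share for 2: 234572/560526 = 0.41849.
n_2 = 100 × 0.41849 = 41.849... → 42.

42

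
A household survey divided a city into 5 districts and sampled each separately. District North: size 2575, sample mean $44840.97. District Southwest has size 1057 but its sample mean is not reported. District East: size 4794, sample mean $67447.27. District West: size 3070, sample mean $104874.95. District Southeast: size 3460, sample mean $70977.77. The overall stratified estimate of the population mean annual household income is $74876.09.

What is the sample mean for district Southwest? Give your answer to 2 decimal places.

N = 2575 + 1057 + 4794 + 3070 + 3460 = 14956.
Overall total = μ·N = 74876.09·14956 = 1119846802.04.
Subtract the known strata: 2575·44840.97 + 4794·67447.27 + 3070·104874.95 + 3460·70977.77 = 1006356890.83.
Remaining total for district Southwest: 1119846802.04 − 1006356890.83 = 113489911.21.
Divide by its size: 113489911.21 / 1057 = 107369.8309... → 107369.83.

107369.83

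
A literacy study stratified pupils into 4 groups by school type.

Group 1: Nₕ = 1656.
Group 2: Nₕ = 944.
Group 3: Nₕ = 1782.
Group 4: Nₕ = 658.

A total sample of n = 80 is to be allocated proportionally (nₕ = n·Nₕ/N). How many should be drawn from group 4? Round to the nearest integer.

Share of group 4 = 658/5040 = 0.13056.
Allocate 80 × 0.13056 = 10.444... → 10.

10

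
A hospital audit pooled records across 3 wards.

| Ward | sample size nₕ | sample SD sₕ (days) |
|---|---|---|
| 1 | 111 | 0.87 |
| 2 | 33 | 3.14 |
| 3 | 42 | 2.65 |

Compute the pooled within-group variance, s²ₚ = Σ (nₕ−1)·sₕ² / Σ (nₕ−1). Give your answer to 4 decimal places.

1: (111−1)·0.87² = 110·0.7569 = 83.259
2: (33−1)·3.14² = 32·9.8596 = 315.5072
3: (42−1)·2.65² = 41·7.0225 = 287.9225
Numerator = 686.6887; denominator = Σ(nₕ−1) = 183.
s²ₚ = 686.6887/183 = 3.752397... → 3.7524.

3.7524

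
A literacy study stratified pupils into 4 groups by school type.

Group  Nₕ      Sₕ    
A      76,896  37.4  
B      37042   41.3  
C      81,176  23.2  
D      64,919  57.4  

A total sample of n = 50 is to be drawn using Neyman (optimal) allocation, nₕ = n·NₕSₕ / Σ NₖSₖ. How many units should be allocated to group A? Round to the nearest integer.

14

A: NₕSₕ = 76896·37.4 = 2875910.4
B: NₕSₕ = 37042·41.3 = 1529834.6
C: NₕSₕ = 81176·23.2 = 1883283.2
D: NₕSₕ = 64919·57.4 = 3726350.6
Σ NₕSₕ = 10015378.8.
n_A = 50·2875910.4/10015378.8 = 14.357... → 14.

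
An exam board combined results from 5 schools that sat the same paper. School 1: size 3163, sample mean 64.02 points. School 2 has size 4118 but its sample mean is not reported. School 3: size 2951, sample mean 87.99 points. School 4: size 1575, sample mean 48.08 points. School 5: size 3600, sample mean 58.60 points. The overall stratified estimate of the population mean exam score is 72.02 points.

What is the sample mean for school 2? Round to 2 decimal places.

87.61

N = 3163 + 4118 + 2951 + 1575 + 3600 = 15407.
Overall total = μ·N = 72.02·15407 = 1109612.14.
Subtract the known strata: 3163·64.02 + 2951·87.99 + 1575·48.08 + 3600·58.60 = 748839.75.
Remaining total for school 2: 1109612.14 − 748839.75 = 360772.39.
Divide by its size: 360772.39 / 4118 = 87.6086... → 87.61.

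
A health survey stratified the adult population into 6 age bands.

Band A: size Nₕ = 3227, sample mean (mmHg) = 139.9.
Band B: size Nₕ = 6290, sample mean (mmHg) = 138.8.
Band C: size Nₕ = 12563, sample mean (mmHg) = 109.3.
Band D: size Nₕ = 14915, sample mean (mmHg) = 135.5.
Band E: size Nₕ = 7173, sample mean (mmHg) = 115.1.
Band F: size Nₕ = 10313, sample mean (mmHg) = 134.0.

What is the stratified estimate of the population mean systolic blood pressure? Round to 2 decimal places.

N = 54481; weights Wₕ = Nₕ/N = (0.0592, 0.1155, 0.2306, 0.2738, 0.1317, 0.1893).
x̄_st = Σ Wₕ·x̄ₕ = 0.0592·139.9 + 0.1155·138.8 + 0.2306·109.3 + 0.2738·135.5 + 0.1317·115.1 + 0.1893·134.0 ≈ 127.1302...
→ 127.13.

127.13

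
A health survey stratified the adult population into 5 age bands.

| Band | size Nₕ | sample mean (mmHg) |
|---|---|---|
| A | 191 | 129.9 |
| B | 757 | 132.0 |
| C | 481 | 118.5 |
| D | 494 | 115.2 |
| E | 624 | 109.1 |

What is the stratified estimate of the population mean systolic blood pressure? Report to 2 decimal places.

120.42

N = 191 + 757 + 481 + 494 + 624 = 2547.
The stratified mean weights each stratum mean by its population share Nₕ/N.
Σ Nₕx̄ₕ = 191·129.9 + 757·132.0 + 481·118.5 + 494·115.2 + 624·109.1 = 24810.9 + 99924 + 56998.5 + 56908.8 + 68078.4 = 306720.6.
Divide by N: 306720.6 / 2547 = 120.4243... → 120.42.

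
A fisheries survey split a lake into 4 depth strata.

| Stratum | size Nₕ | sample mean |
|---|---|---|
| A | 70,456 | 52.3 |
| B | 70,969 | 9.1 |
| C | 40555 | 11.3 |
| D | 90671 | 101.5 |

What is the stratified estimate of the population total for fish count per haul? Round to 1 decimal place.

Population total = Σ Nₕ·x̄ₕ (each stratum's size times its mean).
70456·52.3 + 70969·9.1 + 40555·11.3 + 90671·101.5 = 3684848.8 + 645817.9 + 458271.5 + 9203106.5 = 13992044.7.

13992044.7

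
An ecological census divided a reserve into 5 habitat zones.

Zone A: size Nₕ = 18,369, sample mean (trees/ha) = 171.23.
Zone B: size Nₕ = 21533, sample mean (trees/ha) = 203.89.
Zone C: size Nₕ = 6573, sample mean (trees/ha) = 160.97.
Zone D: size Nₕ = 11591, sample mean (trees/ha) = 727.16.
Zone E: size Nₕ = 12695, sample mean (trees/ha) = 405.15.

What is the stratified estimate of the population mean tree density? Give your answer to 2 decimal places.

N = 18369 + 21533 + 6573 + 11591 + 12695 = 70761.
Weight each subgroup mean by Nₕ/N and sum.
Σ Nₕx̄ₕ = 18369·171.23 + 21533·203.89 + 6573·160.97 + 11591·727.16 + 12695·405.15 = 3145323.87 + 4390363.37 + 1058055.81 + 8428511.56 + 5143379.25 = 22165633.86.
Divide by N: 22165633.86 / 70761 = 313.2465... → 313.25.

313.25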